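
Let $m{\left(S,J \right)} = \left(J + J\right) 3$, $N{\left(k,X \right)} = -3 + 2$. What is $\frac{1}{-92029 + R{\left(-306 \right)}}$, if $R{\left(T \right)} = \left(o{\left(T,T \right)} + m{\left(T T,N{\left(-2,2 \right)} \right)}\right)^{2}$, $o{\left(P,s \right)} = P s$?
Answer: $\frac{1}{8766484871} \approx 1.1407 \cdot 10^{-10}$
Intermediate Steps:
$N{\left(k,X \right)} = -1$
$m{\left(S,J \right)} = 6 J$ ($m{\left(S,J \right)} = 2 J 3 = 6 J$)
$R{\left(T \right)} = \left(-6 + T^{2}\right)^{2}$ ($R{\left(T \right)} = \left(T T + 6 \left(-1\right)\right)^{2} = \left(T^{2} - 6\right)^{2} = \left(-6 + T^{2}\right)^{2}$)
$\frac{1}{-92029 + R{\left(-306 \right)}} = \frac{1}{-92029 + \left(-6 + \left(-306\right)^{2}\right)^{2}} = \frac{1}{-92029 + \left(-6 + 93636\right)^{2}} = \frac{1}{-92029 + 93630^{2}} = \frac{1}{-92029 + 8766576900} = \frac{1}{8766484871}$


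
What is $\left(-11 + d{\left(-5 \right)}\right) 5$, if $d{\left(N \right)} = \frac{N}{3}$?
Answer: $- \frac{190}{3} \approx -63.333$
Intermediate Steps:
$d{\left(N \right)} = \frac{N}{3}$ ($d{\left(N \right)} = N \frac{1}{3} = \frac{N}{3}$)
$\left(-11 + d{\left(-5 \right)}\right) 5 = \left(-11 + \frac{1}{3} \left(-5\right)\right) 5 = \left(-11 - \frac{5}{3}\right) 5 = \left(- \frac{38}{3}\right) 5 = - \frac{190}{3}$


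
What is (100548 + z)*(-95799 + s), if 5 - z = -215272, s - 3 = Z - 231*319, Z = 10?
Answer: -53524441875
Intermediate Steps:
s = -73676 (s = 3 + (10 - 231*319) = 3 + (10 - 73689) = 3 - 73679 = -73676)
z = 215277 (z = 5 - 1*(-215272) = 5 + 215272 = 215277)
(100548 + z)*(-95799 + s) = (100548 + 215277)*(-95799 - 73676) = 315825*(-169475) = -53524441875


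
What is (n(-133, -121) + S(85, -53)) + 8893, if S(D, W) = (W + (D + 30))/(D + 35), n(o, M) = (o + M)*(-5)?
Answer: 609811/60 ≈ 10164.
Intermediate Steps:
n(o, M) = -5*M - 5*o (n(o, M) = (M + o)*(-5) = -5*M - 5*o)
S(D, W) = (30 + D + W)/(35 + D) (S(D, W) = (W + (30 + D))/(35 + D) = (30 + D + W)/(35 + D))
(n(-133, -121) + S(85, -53)) + 8893 = ((-5*(-121) - 5*(-133)) + (30 + 85 - 53)/(35 + 85)) + 8893 = ((605 + 665) + 62/120) + 8893 = (1270 + (1/120)*62) + 8893 = (1270 + 31/60) + 8893 = 76231/60 + 8893 = 609811/60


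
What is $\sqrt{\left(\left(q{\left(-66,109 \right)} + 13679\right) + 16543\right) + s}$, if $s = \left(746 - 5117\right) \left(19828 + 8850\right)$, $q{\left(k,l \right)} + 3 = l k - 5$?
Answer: $i \sqrt{125328518} \approx 11195.0 i$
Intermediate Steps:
$q{\left(k,l \right)} = -8 + k l$ ($q{\left(k,l \right)} = -3 + \left(l k - 5\right) = -3 + \left(k l - 5\right) = -3 + \left(-5 + k l\right) = -8 + k l$)
$s = -125351538$ ($s = \left(-4371\right) 28678 = -125351538$)
$\sqrt{\left(\left(q{\left(-66,109 \right)} + 13679\right) + 16543\right) + s} = \sqrt{\left(\left(\left(-8 - 7194\right) + 13679\right) + 16543\right) - 125351538} = \sqrt{\left(\left(-7202 + 13679\right) + 16543\right) - 125351538} = \sqrt{\left(6477 + 16543\right) - 125351538} = \sqrt{23020 - 125351538} = \sqrt{-125328518} = i \sqrt{125328518}$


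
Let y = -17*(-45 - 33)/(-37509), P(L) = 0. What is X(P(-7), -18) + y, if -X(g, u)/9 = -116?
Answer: 13052690/12503 ≈ 1044.0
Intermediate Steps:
X(g, u) = 1044 (X(g, u) = -9*(-116) = 1044)
y = -442/12503 (y = -17*(-78)*(-1/37509) = 1326*(-1/37509) = -442/12503 ≈ -0.035352)
X(P(-7), -18) + y = 1044 - 442/12503 = 13052690/12503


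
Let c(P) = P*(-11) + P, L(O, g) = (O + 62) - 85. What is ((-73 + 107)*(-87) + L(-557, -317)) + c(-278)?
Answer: -758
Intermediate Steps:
L(O, g) = -23 + O (L(O, g) = (62 + O) - 85 = -23 + O)
c(P) = -10*P (c(P) = -11*P + P = -10*P)
((-73 + 107)*(-87) + L(-557, -317)) + c(-278) = ((-73 + 107)*(-87) + (-23 - 557)) - 10*(-278) = (34*(-87) - 580) + 2780 = (-2958 - 580) + 2780 = -3538 + 2780 = -758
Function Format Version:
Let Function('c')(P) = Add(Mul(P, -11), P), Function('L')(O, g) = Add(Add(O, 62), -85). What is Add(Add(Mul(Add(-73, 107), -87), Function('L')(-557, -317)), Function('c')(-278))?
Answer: -758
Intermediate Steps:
Function('L')(O, g) = Add(-23, O) (Function('L')(O, g) = Add(Add(62, O), -85) = Add(-23, O))
Function('c')(P) = Mul(-10, P) (Function('c')(P) = Add(Mul(-11, P), P) = Mul(-10, P))
Add(Add(Mul(Add(-73, 107), -87), Function('L')(-557, -317)), Function('c')(-278)) = Add(Add(Mul(Add(-73, 107), -87), Add(-23, -557)), Mul(-10, -278)) = Add(Add(Mul(34, -87), -580), 2780) = Add(Add(-2958, -580), 2780) = Add(-3538, 2780) = -758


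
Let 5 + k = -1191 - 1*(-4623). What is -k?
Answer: -3427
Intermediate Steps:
k = 3427 (k = -5 + (-1191 - 1*(-4623)) = -5 + (-1191 + 4623) = -5 + 3432 = 3427)
-k = -1*3427 = -3427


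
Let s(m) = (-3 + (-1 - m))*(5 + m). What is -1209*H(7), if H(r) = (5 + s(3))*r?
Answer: 431613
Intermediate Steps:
s(m) = (-4 - m)*(5 + m)
H(r) = -51*r (H(r) = (5 + (-20 - 1*3**2 - 9*3))*r = (5 + (-20 - 1*9 - 27))*r = (5 + (-20 - 9 - 27))*r = (5 - 56)*r = -51*r)
-1209*H(7) = -(-61659)*7 = -1209*(-357) = 431613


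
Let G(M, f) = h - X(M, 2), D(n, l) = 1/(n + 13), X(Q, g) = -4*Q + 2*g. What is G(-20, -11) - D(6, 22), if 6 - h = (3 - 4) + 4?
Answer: -1540/19 ≈ -81.053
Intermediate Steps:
h = 3 (h = 6 - ((3 - 4) + 4) = 6 - (-1 + 4) = 6 - 1*3 = 6 - 3 = 3)
D(n, l) = 1/(13 + n)
G(M, f) = -1 + 4*M (G(M, f) = 3 - (-4*M + 2*2) = 3 - (-4*M + 4) = 3 - (4 - 4*M) = 3 + (-4 + 4*M) = -1 + 4*M)
G(-20, -11) - D(6, 22) = (-1 + 4*(-20)) - 1/(13 + 6) = (-1 - 80) - 1/19 = -81 - 1*1/19 = -81 - 1/19 = -1540/19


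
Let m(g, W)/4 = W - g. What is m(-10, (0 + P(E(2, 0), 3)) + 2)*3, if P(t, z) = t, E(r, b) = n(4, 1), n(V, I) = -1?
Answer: 132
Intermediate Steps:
E(r, b) = -1
m(g, W) = -4*g + 4*W (m(g, W) = 4*(W - g) = -4*g + 4*W)
m(-10, (0 + P(E(2, 0), 3)) + 2)*3 = (-4*(-10) + 4*((0 - 1) + 2))*3 = (40 + 4*(-1 + 2))*3 = (40 + 4*1)*3 = (40 + 4)*3 = 44*3 = 132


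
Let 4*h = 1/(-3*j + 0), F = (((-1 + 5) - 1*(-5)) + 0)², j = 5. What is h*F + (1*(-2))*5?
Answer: -227/20 ≈ -11.350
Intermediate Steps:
F = 81 (F = ((4 + 5) + 0)² = (9 + 0)² = 9² = 81)
h = -1/60 (h = 1/(4*(-3*5 + 0)) = 1/(4*(-15 + 0)) = (¼)/(-15) = (¼)*(-1/15) = -1/60 ≈ -0.016667)
h*F + (1*(-2))*5 = -1/60*81 + (1*(-2))*5 = -27/20 - 2*5 = -27/20 - 10 = -227/20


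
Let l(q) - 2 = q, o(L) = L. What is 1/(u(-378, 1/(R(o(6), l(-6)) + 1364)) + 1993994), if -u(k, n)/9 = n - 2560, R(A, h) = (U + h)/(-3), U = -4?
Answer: 4100/8269839373 ≈ 4.9578e-7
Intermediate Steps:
l(q) = 2 + q
R(A, h) = 4/3 - h/3 (R(A, h) = (-4 + h)/(-3) = (-4 + h)*(-1/3) = 4/3 - h/3)
u(k, n) = 23040 - 9*n (u(k, n) = -9*(n - 2560) = -9*(-2560 + n) = 23040 - 9*n)
1/(u(-378, 1/(R(o(6), l(-6)) + 1364)) + 1993994) = 1/((23040 - 9/((4/3 - (2 - 6)/3) + 1364)) + 1993994) = 1/((23040 - 9/((4/3 - 1/3*(-4)) + 1364)) + 1993994) = 1/((23040 - 9/((4/3 + 4/3) + 1364)) + 1993994) = 1/((23040 - 9/(8/3 + 1364)) + 1993994) = 1/((23040 - 9/4100/3) + 1993994) = 1/((23040 - 9*3/4100) + 1993994) = 1/((23040 - 27/4100) + 1993994) = 1/(94463973/4100 + 1993994) = 1/(8269839373/4100) = 4100/8269839373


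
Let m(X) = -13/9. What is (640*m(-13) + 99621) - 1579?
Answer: 874058/9 ≈ 97118.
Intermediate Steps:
m(X) = -13/9 (m(X) = -13*1/9 = -13/9)
(640*m(-13) + 99621) - 1579 = (640*(-13/9) + 99621) - 1579 = (-8320/9 + 99621) - 1579 = 888269/9 - 1579 = 874058/9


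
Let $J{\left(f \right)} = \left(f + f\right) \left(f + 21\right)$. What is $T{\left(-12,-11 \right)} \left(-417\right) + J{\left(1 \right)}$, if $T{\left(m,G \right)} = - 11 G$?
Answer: $-50413$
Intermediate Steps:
$J{\left(f \right)} = 2 f \left(21 + f\right)$
$T{\left(-12,-11 \right)} \left(-417\right) + J{\left(1 \right)} = \left(-11\right) \left(-11\right) \left(-417\right) + 2 \cdot 1 \left(21 + 1\right) = 121 \left(-417\right) + 2 \cdot 1 \cdot 22 = -50457 + 44 = -50413$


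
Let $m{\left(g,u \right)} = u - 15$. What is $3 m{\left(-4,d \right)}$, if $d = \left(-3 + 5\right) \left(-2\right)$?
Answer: $-57$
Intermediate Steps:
$d = -4$ ($d = 2 \left(-2\right) = -4$)
$m{\left(g,u \right)} = -15 + u$
$3 m{\left(-4,d \right)} = 3 \left(-15 - 4\right) = 3 \left(-19\right) = -57$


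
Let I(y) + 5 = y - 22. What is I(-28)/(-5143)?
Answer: 55/5143 ≈ 0.010694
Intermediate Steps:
I(y) = -27 + y (I(y) = -5 + (y - 22) = -5 + (-22 + y) = -27 + y)
I(-28)/(-5143) = (-27 - 28)/(-5143) = -55*(-1/5143) = 55/5143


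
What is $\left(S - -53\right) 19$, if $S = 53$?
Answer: $2014$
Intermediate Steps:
$\left(S - -53\right) 19 = \left(53 - -53\right) 19 = \left(53 + 53\right) 19 = 106 \cdot 19 = 2014$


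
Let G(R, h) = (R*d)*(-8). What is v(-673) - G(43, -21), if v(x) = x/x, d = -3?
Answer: -1031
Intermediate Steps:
v(x) = 1
G(R, h) = 24*R (G(R, h) = (R*(-3))*(-8) = -3*R*(-8) = 24*R)
v(-673) - G(43, -21) = 1 - 24*43 = 1 - 1*1032 = 1 - 1032 = -1031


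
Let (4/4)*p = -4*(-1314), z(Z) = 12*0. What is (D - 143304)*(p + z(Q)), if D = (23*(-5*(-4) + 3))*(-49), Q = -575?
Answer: -889446600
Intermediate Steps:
z(Z) = 0
p = 5256 (p = -4*(-1314) = 5256)
D = -25921 (D = (23*(20 + 3))*(-49) = (23*23)*(-49) = 529*(-49) = -25921)
(D - 143304)*(p + z(Q)) = (-25921 - 143304)*(5256 + 0) = -169225*5256 = -889446600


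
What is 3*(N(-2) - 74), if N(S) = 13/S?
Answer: -483/2 ≈ -241.50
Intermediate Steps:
3*(N(-2) - 74) = 3*(13/(-2) - 74) = 3*(13*(-½) - 74) = 3*(-13/2 - 74) = 3*(-161/2) = -483/2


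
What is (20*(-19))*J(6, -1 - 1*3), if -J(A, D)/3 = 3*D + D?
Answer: -18240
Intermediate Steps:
J(A, D) = -12*D (J(A, D) = -3*(3*D + D) = -12*D)
(20*(-19))*J(6, -1 - 1*3) = (20*(-19))*(-12*(-1 - 1*3)) = -(-4560)*(-1 - 3) = -(-4560)*(-4) = -380*48 = -18240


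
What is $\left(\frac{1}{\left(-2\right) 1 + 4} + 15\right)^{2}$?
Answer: $\frac{961}{4} \approx 240.25$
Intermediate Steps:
$\left(\frac{1}{\left(-2\right) 1 + 4} + 15\right)^{2} = \left(\frac{1}{-2 + 4} + 15\right)^{2} = \left(\frac{1}{2} + 15\right)^{2} = \left(\frac{31}{2}\right)^{2} = \frac{961}{4}$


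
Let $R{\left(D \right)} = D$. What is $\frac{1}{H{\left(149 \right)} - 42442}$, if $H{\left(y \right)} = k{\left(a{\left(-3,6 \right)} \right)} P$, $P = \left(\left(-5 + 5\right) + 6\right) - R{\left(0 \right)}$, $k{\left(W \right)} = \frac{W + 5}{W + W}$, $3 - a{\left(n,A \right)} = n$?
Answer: $- \frac{2}{84873} \approx -2.3565 \cdot 10^{-5}$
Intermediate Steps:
$a{\left(n,A \right)} = 3 - n$
$k{\left(W \right)} = \frac{5 + W}{2 W}$
$P = 6$ ($P = \left(\left(-5 + 5\right) + 6\right) - 0 = \left(0 + 6\right) + 0 = 6 + 0 = 6$)
$H{\left(y \right)} = \frac{11}{2}$ ($H{\left(y \right)} = \frac{5 + \left(3 - -3\right)}{2 \left(3 - -3\right)} 6 = \frac{5 + \left(3 + 3\right)}{2 \left(3 + 3\right)} 6 = \frac{5 + 6}{2 \cdot 6} \cdot 6 = \frac{1}{2} \cdot \frac{1}{6} \cdot 11 \cdot 6 = \frac{11}{12} \cdot 6 = \frac{11}{2}$)
$\frac{1}{H{\left(149 \right)} - 42442} = \frac{1}{\frac{11}{2} - 42442} = \frac{1}{- \frac{84873}{2}} = - \frac{2}{84873}$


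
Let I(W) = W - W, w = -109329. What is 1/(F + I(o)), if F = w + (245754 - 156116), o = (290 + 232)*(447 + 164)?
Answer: -1/19691 ≈ -5.0785e-5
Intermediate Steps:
o = 318942 (o = 522*611 = 318942)
I(W) = 0
F = -19691 (F = -109329 + (245754 - 156116) = -109329 + 89638 = -19691)
1/(F + I(o)) = 1/(-19691 + 0) = 1/(-19691) = -1/19691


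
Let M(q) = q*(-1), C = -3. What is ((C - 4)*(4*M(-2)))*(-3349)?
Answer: 187544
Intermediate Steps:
M(q) = -q
((C - 4)*(4*M(-2)))*(-3349) = ((-3 - 4)*(4*(-1*(-2))))*(-3349) = -28*2*(-3349) = -7*8*(-3349) = -56*(-3349) = 187544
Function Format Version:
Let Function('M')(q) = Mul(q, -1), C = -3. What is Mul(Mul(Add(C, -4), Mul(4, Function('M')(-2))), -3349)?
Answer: 187544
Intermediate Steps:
Function('M')(q) = Mul(-1, q)
Mul(Mul(Add(C, -4), Mul(4, Function('M')(-2))), -3349) = Mul(Mul(Add(-3, -4), Mul(4, Mul(-1, -2))), -3349) = Mul(Mul(-7, Mul(4, 2)), -3349) = Mul(Mul(-7, 8), -3349) = Mul(-56, -3349) = 187544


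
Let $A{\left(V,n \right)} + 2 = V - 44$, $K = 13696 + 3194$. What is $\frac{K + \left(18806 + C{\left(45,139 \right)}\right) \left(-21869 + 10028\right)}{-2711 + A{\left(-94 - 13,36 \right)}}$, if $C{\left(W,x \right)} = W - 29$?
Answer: $\frac{55713603}{716} \approx 77812.0$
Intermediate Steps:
$C{\left(W,x \right)} = -29 + W$
$K = 16890$
$A{\left(V,n \right)} = -46 + V$ ($A{\left(V,n \right)} = -2 + \left(V - 44\right) = -2 + \left(-44 + V\right) = -46 + V$)
$\frac{K + \left(18806 + C{\left(45,139 \right)}\right) \left(-21869 + 10028\right)}{-2711 + A{\left(-94 - 13,36 \right)}} = \frac{16890 + \left(18806 + \left(-29 + 45\right)\right) \left(-21869 + 10028\right)}{-2711 - 153} = \frac{16890 + \left(18806 + 16\right) \left(-11841\right)}{-2711 - 153} = \frac{16890 + 18822 \left(-11841\right)}{-2711 - 153} = \frac{16890 - 222871302}{-2864} = \left(-222854412\right) \left(- \frac{1}{2864}\right) = \frac{55713603}{716}$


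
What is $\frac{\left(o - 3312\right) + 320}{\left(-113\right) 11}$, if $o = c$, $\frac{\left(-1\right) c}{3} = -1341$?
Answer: $- \frac{1031}{1243} \approx -0.82944$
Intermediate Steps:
$c = 4023$ ($c = \left(-3\right) \left(-1341\right) = 4023$)
$o = 4023$
$\frac{\left(o - 3312\right) + 320}{\left(-113\right) 11} = \frac{\left(4023 - 3312\right) + 320}{\left(-113\right) 11} = \frac{711 + 320}{-1243} = 1031 \left(- \frac{1}{1243}\right) = - \frac{1031}{1243}$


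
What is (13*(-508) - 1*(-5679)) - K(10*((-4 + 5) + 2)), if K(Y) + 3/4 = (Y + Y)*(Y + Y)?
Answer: -18097/4 ≈ -4524.3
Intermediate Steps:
K(Y) = -¾ + 4*Y² (K(Y) = -¾ + (Y + Y)*(Y + Y) = -¾ + (2*Y)*(2*Y) = -¾ + 4*Y²)
(13*(-508) - 1*(-5679)) - K(10*((-4 + 5) + 2)) = (13*(-508) - 1*(-5679)) - (-¾ + 4*(10*((-4 + 5) + 2))²) = (-6604 + 5679) - (-¾ + 4*(10*(1 + 2))²) = -925 - (-¾ + 4*(10*3)²) = -925 - (-¾ + 4*30²) = -925 - (-¾ + 4*900) = -925 - (-¾ + 3600) = -925 - 1*14397/4 = -925 - 14397/4 = -18097/4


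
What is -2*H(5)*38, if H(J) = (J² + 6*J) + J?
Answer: -4560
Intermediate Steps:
H(J) = J² + 7*J
-2*H(5)*38 = -10*(7 + 5)*38 = -10*12*38 = -2*60*38 = -120*38 = -4560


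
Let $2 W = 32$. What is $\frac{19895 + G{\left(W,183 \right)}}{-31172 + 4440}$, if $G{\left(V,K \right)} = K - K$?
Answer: $- \frac{19895}{26732} \approx -0.74424$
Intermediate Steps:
$W = 16$ ($W = \frac{1}{2} \cdot 32 = 16$)
$G{\left(V,K \right)} = 0$
$\frac{19895 + G{\left(W,183 \right)}}{-31172 + 4440} = \frac{19895 + 0}{-31172 + 4440} = \frac{19895}{-26732} = 19895 \left(- \frac{1}{26732}\right) = - \frac{19895}{26732}$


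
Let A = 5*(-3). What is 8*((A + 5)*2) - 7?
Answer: -167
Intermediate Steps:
A = -15
8*((A + 5)*2) - 7 = 8*((-15 + 5)*2) - 7 = 8*(-10*2) - 7 = 8*(-20) - 7 = -160 - 7 = -167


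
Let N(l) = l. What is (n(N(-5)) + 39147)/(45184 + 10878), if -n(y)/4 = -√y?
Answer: 39147/56062 + 2*I*√5/28031 ≈ 0.69828 + 0.00015954*I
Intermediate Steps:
n(y) = 4*√y (n(y) = -(-4)*1*√y = -(-4)*√y = 4*√y)
(n(N(-5)) + 39147)/(45184 + 10878) = (4*√(-5) + 39147)/(45184 + 10878) = (4*(I*√5) + 39147)/56062 = (4*I*√5 + 39147)*(1/56062) = (39147 + 4*I*√5)*(1/56062) = 39147/56062 + 2*I*√5/28031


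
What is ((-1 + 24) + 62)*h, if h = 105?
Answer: 8925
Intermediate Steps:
((-1 + 24) + 62)*h = ((-1 + 24) + 62)*105 = (23 + 62)*105 = 85*105 = 8925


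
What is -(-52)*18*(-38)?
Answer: -35568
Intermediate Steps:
-(-52)*18*(-38) = -13*(-72)*(-38) = 936*(-38) = -35568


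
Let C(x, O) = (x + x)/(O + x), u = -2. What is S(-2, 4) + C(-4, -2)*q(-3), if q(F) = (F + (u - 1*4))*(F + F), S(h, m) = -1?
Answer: 71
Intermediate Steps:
C(x, O) = 2*x/(O + x) (C(x, O) = (2*x)/(O + x) = 2*x/(O + x))
q(F) = 2*F*(-6 + F) (q(F) = (F + (-2 - 1*4))*(F + F) = (F + (-2 - 4))*(2*F) = (F - 6)*(2*F) = (-6 + F)*(2*F) = 2*F*(-6 + F))
S(-2, 4) + C(-4, -2)*q(-3) = -1 + (2*(-4)/(-2 - 4))*(2*(-3)*(-6 - 3)) = -1 + (2*(-4)/(-6))*(2*(-3)*(-9)) = -1 + (2*(-4)*(-1/6))*54 = -1 + (4/3)*54 = -1 + 72 = 71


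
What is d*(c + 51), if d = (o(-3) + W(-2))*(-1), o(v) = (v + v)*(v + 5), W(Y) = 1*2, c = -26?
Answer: 250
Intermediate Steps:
W(Y) = 2
o(v) = 2*v*(5 + v) (o(v) = (2*v)*(5 + v) = 2*v*(5 + v))
d = 10 (d = (2*(-3)*(5 - 3) + 2)*(-1) = (2*(-3)*2 + 2)*(-1) = (-12 + 2)*(-1) = -10*(-1) = 10)
d*(c + 51) = 10*(-26 + 51) = 10*25 = 250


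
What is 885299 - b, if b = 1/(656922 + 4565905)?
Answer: 4623763520272/5222827 ≈ 8.8530e+5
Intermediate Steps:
b = 1/5222827 ≈ 1.9147e-7
885299 - b = 885299 - 1*1/5222827 = 885299 - 1/5222827 = 4623763520272/5222827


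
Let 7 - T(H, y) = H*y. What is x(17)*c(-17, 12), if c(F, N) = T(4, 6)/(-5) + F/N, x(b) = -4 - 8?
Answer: -119/5 ≈ -23.800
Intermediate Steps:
T(H, y) = 7 - H*y
x(b) = -12
c(F, N) = 17/5 + F/N (c(F, N) = (7 - 1*4*6)/(-5) + F/N = (7 - 24)*(-⅕) + F/N = -17*(-⅕) + F/N = 17/5 + F/N)
x(17)*c(-17, 12) = -12*(17/5 - 17/12) = -12*119/60 = -119/5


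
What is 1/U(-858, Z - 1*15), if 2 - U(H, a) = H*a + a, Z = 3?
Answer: -1/10282 ≈ -9.7257e-5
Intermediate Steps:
U(H, a) = 2 - a - H*a (U(H, a) = 2 - (H*a + a) = 2 - (a + H*a) = 2 + (-a - H*a) = 2 - a - H*a)
1/U(-858, Z - 1*15) = 1/(2 - (3 - 1*15) - 1*(-858)*(3 - 1*15)) = 1/(2 - (3 - 15) - 1*(-858)*(3 - 15)) = 1/(2 - 1*(-12) - 1*(-858)*(-12)) = 1/(2 + 12 - 10296) = 1/(-10282) = -1/10282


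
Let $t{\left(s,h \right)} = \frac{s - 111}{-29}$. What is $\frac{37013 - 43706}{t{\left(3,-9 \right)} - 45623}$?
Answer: $\frac{194097}{1322959} \approx 0.14671$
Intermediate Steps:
$t{\left(s,h \right)} = \frac{111}{29} - \frac{s}{29}$ ($t{\left(s,h \right)} = \left(-111 + s\right) \left(- \frac{1}{29}\right) = \frac{111}{29} - \frac{s}{29}$)
$\frac{37013 - 43706}{t{\left(3,-9 \right)} - 45623} = \frac{37013 - 43706}{\left(\frac{111}{29} - \frac{3}{29}\right) - 45623} = - \frac{6693}{\left(\frac{111}{29} - \frac{3}{29}\right) - 45623} = - \frac{6693}{\frac{108}{29} - 45623} = - \frac{6693}{- \frac{1322959}{29}} = \left(-6693\right) \left(- \frac{29}{1322959}\right) = \frac{194097}{1322959}$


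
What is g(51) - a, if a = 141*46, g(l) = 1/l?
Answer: -330785/51 ≈ -6486.0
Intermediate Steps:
a = 6486
g(51) - a = 1/51 - 1*6486 = 1/51 - 6486 = -330785/51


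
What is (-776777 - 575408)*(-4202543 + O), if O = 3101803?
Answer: 1488404116900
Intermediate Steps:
(-776777 - 575408)*(-4202543 + O) = (-776777 - 575408)*(-4202543 + 3101803) = -1352185*(-1100740) = 1488404116900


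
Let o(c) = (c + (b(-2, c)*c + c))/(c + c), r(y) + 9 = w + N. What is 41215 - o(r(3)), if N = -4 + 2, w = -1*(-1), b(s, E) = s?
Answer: 41215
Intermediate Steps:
w = 1
N = -2
r(y) = -10 (r(y) = -9 + (1 - 2) = -9 - 1 = -10)
o(c) = 0 (o(c) = (c + (-2*c + c))/(c + c) = (c - c)/((2*c)) = 0*(1/(2*c)) = 0)
41215 - o(r(3)) = 41215 - 1*0 = 41215 + 0 = 41215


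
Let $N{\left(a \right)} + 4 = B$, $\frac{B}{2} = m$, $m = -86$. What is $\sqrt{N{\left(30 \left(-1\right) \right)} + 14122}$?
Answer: $\sqrt{13946} \approx 118.09$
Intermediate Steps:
$B = -172$ ($B = 2 \left(-86\right) = -172$)
$N{\left(a \right)} = -176$ ($N{\left(a \right)} = -4 - 172 = -176$)
$\sqrt{N{\left(30 \left(-1\right) \right)} + 14122} = \sqrt{-176 + 14122} = \sqrt{13946}$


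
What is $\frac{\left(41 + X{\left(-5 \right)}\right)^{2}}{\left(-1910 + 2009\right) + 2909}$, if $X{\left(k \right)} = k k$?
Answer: $\frac{1089}{752} \approx 1.4481$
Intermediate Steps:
$X{\left(k \right)} = k^{2}$
$\frac{\left(41 + X{\left(-5 \right)}\right)^{2}}{\left(-1910 + 2009\right) + 2909} = \frac{\left(41 + \left(-5\right)^{2}\right)^{2}}{\left(-1910 + 2009\right) + 2909} = \frac{\left(41 + 25\right)^{2}}{99 + 2909} = \frac{66^{2}}{3008} = 4356 \cdot \frac{1}{3008} = \frac{1089}{752}$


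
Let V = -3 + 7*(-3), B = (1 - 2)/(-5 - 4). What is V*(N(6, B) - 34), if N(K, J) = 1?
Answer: 792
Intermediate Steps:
B = ⅑ (B = -1/(-9) = -1*(-⅑) = ⅑ ≈ 0.11111)
V = -24 (V = -3 - 21 = -24)
V*(N(6, B) - 34) = -24*(1 - 34) = -24*(-33) = 792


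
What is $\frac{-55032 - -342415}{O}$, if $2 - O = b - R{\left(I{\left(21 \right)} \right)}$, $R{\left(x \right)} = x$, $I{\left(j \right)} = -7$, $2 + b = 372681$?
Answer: $- \frac{287383}{372684} \approx -0.77112$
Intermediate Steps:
$b = 372679$ ($b = -2 + 372681 = 372679$)
$O = -372684$ ($O = 2 - \left(372679 - -7\right) = 2 - \left(372679 + 7\right) = 2 - 372686 = -372684$)
$\frac{-55032 - -342415}{O} = \frac{-55032 - -342415}{-372684} = \left(-55032 + 342415\right) \left(- \frac{1}{372684}\right) = 287383 \left(- \frac{1}{372684}\right) = - \frac{287383}{372684}$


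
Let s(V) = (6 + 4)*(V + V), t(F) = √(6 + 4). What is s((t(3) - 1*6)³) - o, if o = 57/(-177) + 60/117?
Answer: -18224359/2301 + 2360*√10 ≈ -457.22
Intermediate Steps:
o = 439/2301 (o = 57*(-1/177) + 60*(1/117) = -19/59 + 20/39 = 439/2301 ≈ 0.19079)
t(F) = √10
s(V) = 20*V (s(V) = 10*(2*V) = 20*V)
s((t(3) - 1*6)³) - o = 20*(√10 - 1*6)³ - 1*439/2301 = 20*(√10 - 6)³ - 439/2301 = 20*(-6 + √10)³ - 439/2301 = -439/2301 + 20*(-6 + √10)³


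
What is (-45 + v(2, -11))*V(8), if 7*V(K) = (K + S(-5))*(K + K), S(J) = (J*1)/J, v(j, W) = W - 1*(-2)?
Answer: -7776/7 ≈ -1110.9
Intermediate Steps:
v(j, W) = 2 + W (v(j, W) = W + 2 = 2 + W)
S(J) = 1 (S(J) = J/J = 1)
V(K) = 2*K*(1 + K)/7 (V(K) = ((K + 1)*(K + K))/7 = ((1 + K)*(2*K))/7 = (2*K*(1 + K))/7 = 2*K*(1 + K)/7)
(-45 + v(2, -11))*V(8) = (-45 + (2 - 11))*((2/7)*8*(1 + 8)) = (-45 - 9)*((2/7)*8*9) = -54*144/7 = -7776/7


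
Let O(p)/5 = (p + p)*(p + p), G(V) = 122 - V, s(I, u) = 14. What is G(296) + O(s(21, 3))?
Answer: 3746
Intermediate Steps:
O(p) = 20*p² (O(p) = 5*((p + p)*(p + p)) = 5*((2*p)*(2*p)) = 5*(4*p²) = 20*p²)
G(296) + O(s(21, 3)) = (122 - 1*296) + 20*14² = (122 - 296) + 20*196 = -174 + 3920 = 3746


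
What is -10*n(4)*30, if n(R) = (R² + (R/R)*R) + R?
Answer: -7200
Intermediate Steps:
n(R) = R² + 2*R (n(R) = (R² + 1*R) + R = (R² + R) + R = (R + R²) + R = R² + 2*R)
-10*n(4)*30 = -40*(2 + 4)*30 = -40*6*30 = -10*24*30 = -240*30 = -7200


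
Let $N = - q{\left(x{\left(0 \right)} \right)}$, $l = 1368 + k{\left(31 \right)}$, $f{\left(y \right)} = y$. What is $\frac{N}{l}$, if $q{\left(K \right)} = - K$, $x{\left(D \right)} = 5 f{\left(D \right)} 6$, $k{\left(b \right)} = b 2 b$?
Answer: $0$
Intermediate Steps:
$k{\left(b \right)} = 2 b^{2}$ ($k{\left(b \right)} = 2 b b = 2 b^{2}$)
$x{\left(D \right)} = 30 D$ ($x{\left(D \right)} = 5 D 6 = 30 D$)
$l = 3290$ ($l = 1368 + 2 \cdot 31^{2} = 1368 + 2 \cdot 961 = 1368 + 1922 = 3290$)
$N = 0$ ($N = - \left(-1\right) 30 \cdot 0 = - \left(-1\right) 0 = \left(-1\right) 0 = 0$)
$\frac{N}{l} = \frac{0}{3290} = 0 \cdot \frac{1}{3290} = 0$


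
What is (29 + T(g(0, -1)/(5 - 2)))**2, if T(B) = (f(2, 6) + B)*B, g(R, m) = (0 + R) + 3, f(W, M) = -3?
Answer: 729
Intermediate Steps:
g(R, m) = 3 + R (g(R, m) = R + 3 = 3 + R)
T(B) = B*(-3 + B) (T(B) = (-3 + B)*B = B*(-3 + B))
(29 + T(g(0, -1)/(5 - 2)))**2 = (29 + ((3 + 0)/(5 - 2))*(-3 + (3 + 0)/(5 - 2)))**2 = (29 + (3/3)*(-3 + 3/3))**2 = (29 + (3*(1/3))*(-3 + 3*(1/3)))**2 = (29 + 1*(-3 + 1))**2 = (29 + 1*(-2))**2 = (29 - 2)**2 = 27**2 = 729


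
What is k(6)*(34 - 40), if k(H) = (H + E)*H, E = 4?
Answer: -360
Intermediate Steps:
k(H) = H*(4 + H) (k(H) = (H + 4)*H = (4 + H)*H = H*(4 + H))
k(6)*(34 - 40) = (6*(4 + 6))*(34 - 40) = (6*10)*(-6) = 60*(-6) = -360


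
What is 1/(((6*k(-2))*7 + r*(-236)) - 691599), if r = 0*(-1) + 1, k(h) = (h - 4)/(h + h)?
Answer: -1/691772 ≈ -1.4456e-6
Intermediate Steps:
k(h) = (-4 + h)/(2*h) (k(h) = (-4 + h)/((2*h)) = (-4 + h)*(1/(2*h)) = (-4 + h)/(2*h))
r = 1 (r = 0 + 1 = 1)
1/(((6*k(-2))*7 + r*(-236)) - 691599) = 1/(((6*((1/2)*(-4 - 2)/(-2)))*7 + 1*(-236)) - 691599) = 1/(((6*((1/2)*(-1/2)*(-6)))*7 - 236) - 691599) = 1/(((6*(3/2))*7 - 236) - 691599) = 1/((9*7 - 236) - 691599) = 1/((63 - 236) - 691599) = 1/(-173 - 691599) = 1/(-691772) = -1/691772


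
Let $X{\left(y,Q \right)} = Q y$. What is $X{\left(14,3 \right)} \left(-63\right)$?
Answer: $-2646$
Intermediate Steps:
$X{\left(14,3 \right)} \left(-63\right) = 3 \cdot 14 \left(-63\right) = 42 \left(-63\right) = -2646$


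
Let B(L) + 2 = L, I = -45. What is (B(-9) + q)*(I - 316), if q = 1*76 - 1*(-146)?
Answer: -76171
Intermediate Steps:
q = 222 (q = 76 + 146 = 222)
B(L) = -2 + L
(B(-9) + q)*(I - 316) = ((-2 - 9) + 222)*(-45 - 316) = (-11 + 222)*(-361) = 211*(-361) = -76171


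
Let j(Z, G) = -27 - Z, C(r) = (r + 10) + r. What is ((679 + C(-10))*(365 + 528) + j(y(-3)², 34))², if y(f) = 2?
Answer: 356870032996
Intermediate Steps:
C(r) = 10 + 2*r (C(r) = (10 + r) + r = 10 + 2*r)
((679 + C(-10))*(365 + 528) + j(y(-3)², 34))² = ((679 + (10 + 2*(-10)))*(365 + 528) + (-27 - 1*2²))² = ((679 + (10 - 20))*893 + (-27 - 1*4))² = ((679 - 10)*893 + (-27 - 4))² = (669*893 - 31)² = (597417 - 31)² = 597386² = 356870032996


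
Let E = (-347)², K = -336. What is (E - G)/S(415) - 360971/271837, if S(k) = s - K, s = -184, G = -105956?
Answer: 61479514913/41319224 ≈ 1487.9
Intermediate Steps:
S(k) = 152 (S(k) = -184 - 1*(-336) = -184 + 336 = 152)
E = 120409
(E - G)/S(415) - 360971/271837 = (120409 - 1*(-105956))/152 - 360971/271837 = (120409 + 105956)*(1/152) - 360971*1/271837 = 226365*(1/152) - 360971/271837 = 226365/152 - 360971/271837 = 61479514913/41319224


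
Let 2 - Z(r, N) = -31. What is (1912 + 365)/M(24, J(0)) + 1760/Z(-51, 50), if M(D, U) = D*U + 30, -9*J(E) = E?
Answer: 3877/30 ≈ 129.23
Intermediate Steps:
J(E) = -E/9
Z(r, N) = 33 (Z(r, N) = 2 - 1*(-31) = 2 + 31 = 33)
M(D, U) = 30 + D*U
(1912 + 365)/M(24, J(0)) + 1760/Z(-51, 50) = (1912 + 365)/(30 + 24*(-1/9*0)) + 1760/33 = 2277/(30 + 24*0) + 1760*(1/33) = 2277/(30 + 0) + 160/3 = 2277/30 + 160/3 = 2277*(1/30) + 160/3 = 759/10 + 160/3 = 3877/30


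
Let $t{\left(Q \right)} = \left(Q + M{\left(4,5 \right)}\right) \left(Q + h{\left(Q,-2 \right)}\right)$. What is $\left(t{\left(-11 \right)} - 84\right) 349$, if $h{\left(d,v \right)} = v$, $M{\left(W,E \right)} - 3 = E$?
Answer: $-15705$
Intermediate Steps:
$M{\left(W,E \right)} = 3 + E$
$t{\left(Q \right)} = \left(-2 + Q\right) \left(8 + Q\right)$ ($t{\left(Q \right)} = \left(Q + \left(3 + 5\right)\right) \left(Q - 2\right) = \left(Q + 8\right) \left(-2 + Q\right) = \left(8 + Q\right) \left(-2 + Q\right) = \left(-2 + Q\right) \left(8 + Q\right)$)
$\left(t{\left(-11 \right)} - 84\right) 349 = \left(\left(-16 + \left(-11\right)^{2} + 6 \left(-11\right)\right) - 84\right) 349 = \left(\left(-16 + 121 - 66\right) - 84\right) 349 = \left(39 - 84\right) 349 = \left(-45\right) 349 = -15705$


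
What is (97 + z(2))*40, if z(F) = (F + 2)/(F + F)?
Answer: 3920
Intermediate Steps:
z(F) = (2 + F)/(2*F) (z(F) = (2 + F)/((2*F)) = (2 + F)*(1/(2*F)) = (2 + F)/(2*F))
(97 + z(2))*40 = (97 + (1/2)*(2 + 2)/2)*40 = (97 + (1/2)*(1/2)*4)*40 = (97 + 1)*40 = 98*40 = 3920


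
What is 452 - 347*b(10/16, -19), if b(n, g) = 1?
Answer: 105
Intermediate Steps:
452 - 347*b(10/16, -19) = 452 - 347*1 = 452 - 347 = 105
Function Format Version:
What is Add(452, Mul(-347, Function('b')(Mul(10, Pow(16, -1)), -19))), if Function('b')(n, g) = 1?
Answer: 105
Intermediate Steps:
Add(452, Mul(-347, Function('b')(Mul(10, Pow(16, -1)), -19))) = Add(452, Mul(-347, 1)) = Add(452, -347) = 105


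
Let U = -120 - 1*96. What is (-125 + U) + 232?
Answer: -109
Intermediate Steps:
U = -216 (U = -120 - 96 = -216)
(-125 + U) + 232 = (-125 - 216) + 232 = -341 + 232 = -109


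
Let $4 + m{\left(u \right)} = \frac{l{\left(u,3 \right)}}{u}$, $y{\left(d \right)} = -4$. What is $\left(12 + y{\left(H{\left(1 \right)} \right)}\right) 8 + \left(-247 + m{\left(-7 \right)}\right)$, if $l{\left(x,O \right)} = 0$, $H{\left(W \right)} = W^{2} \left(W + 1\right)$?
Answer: $-187$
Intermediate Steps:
$H{\left(W \right)} = W^{2} \left(1 + W\right)$
$m{\left(u \right)} = -4$ ($m{\left(u \right)} = -4 + \frac{0}{u} = -4 + 0 = -4$)
$\left(12 + y{\left(H{\left(1 \right)} \right)}\right) 8 + \left(-247 + m{\left(-7 \right)}\right) = \left(12 - 4\right) 8 - 251 = 8 \cdot 8 - 251 = 64 - 251 = -187$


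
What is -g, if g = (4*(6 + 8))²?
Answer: -3136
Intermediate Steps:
g = 3136 (g = (4*14)² = 56² = 3136)
-g = -1*3136 = -3136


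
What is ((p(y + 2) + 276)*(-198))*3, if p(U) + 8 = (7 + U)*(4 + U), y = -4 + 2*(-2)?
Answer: -158004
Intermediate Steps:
y = -8 (y = -4 - 4 = -8)
p(U) = -8 + (4 + U)*(7 + U) (p(U) = -8 + (7 + U)*(4 + U) = -8 + (4 + U)*(7 + U))
((p(y + 2) + 276)*(-198))*3 = (((20 + (-8 + 2)² + 11*(-8 + 2)) + 276)*(-198))*3 = (((20 + (-6)² + 11*(-6)) + 276)*(-198))*3 = (((20 + 36 - 66) + 276)*(-198))*3 = ((-10 + 276)*(-198))*3 = (266*(-198))*3 = -52668*3 = -158004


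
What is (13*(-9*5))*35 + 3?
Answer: -20472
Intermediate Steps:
(13*(-9*5))*35 + 3 = (13*(-45))*35 + 3 = -585*35 + 3 = -20475 + 3 = -20472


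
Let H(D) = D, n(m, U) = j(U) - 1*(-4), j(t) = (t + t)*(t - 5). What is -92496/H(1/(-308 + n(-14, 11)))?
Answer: 15909312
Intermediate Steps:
j(t) = 2*t*(-5 + t) (j(t) = (2*t)*(-5 + t) = 2*t*(-5 + t))
n(m, U) = 4 + 2*U*(-5 + U) (n(m, U) = 2*U*(-5 + U) - 1*(-4) = 2*U*(-5 + U) + 4 = 4 + 2*U*(-5 + U))
-92496/H(1/(-308 + n(-14, 11))) = -(-28118784 + 184992*11*(-5 + 11)) = -(-28118784 + 184992*11*6) = -92496/(1/(-308 + (4 + 132))) = -92496/(1/(-308 + 136)) = -92496/(1/(-172)) = -92496/(-1/172) = -92496*(-172) = 15909312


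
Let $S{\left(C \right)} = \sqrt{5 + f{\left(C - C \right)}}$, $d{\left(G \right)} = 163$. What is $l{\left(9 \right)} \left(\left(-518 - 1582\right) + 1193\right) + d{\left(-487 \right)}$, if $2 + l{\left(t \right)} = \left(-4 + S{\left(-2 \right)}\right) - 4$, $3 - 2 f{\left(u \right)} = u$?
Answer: $9233 - \frac{907 \sqrt{26}}{2} \approx 6920.6$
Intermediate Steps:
$f{\left(u \right)} = \frac{3}{2} - \frac{u}{2}$
$S{\left(C \right)} = \frac{\sqrt{26}}{2}$ ($S{\left(C \right)} = \sqrt{5 - \left(- \frac{3}{2} + \frac{C - C}{2}\right)} = \sqrt{5 + \left(\frac{3}{2} - 0\right)} = \sqrt{5 + \left(\frac{3}{2} + 0\right)} = \sqrt{5 + \frac{3}{2}} = \sqrt{\frac{13}{2}} = \frac{\sqrt{26}}{2}$)
$l{\left(t \right)} = -10 + \frac{\sqrt{26}}{2}$ ($l{\left(t \right)} = -2 - \left(8 - \frac{\sqrt{26}}{2}\right) = -10 + \frac{\sqrt{26}}{2}$)
$l{\left(9 \right)} \left(\left(-518 - 1582\right) + 1193\right) + d{\left(-487 \right)} = \left(-10 + \frac{\sqrt{26}}{2}\right) \left(\left(-518 - 1582\right) + 1193\right) + 163 = \left(-10 + \frac{\sqrt{26}}{2}\right) \left(-2100 + 1193\right) + 163 = \left(-10 + \frac{\sqrt{26}}{2}\right) \left(-907\right) + 163 = \left(9070 - \frac{907 \sqrt{26}}{2}\right) + 163 = 9233 - \frac{907 \sqrt{26}}{2}$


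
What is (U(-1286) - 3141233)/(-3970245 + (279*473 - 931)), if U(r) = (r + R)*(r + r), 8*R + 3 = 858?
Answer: 217047/7678418 ≈ 0.028267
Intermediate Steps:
R = 855/8 (R = -3/8 + (1/8)*858 = -3/8 + 429/4 = 855/8 ≈ 106.88)
U(r) = 2*r*(855/8 + r) (U(r) = (r + 855/8)*(r + r) = (855/8 + r)*(2*r) = 2*r*(855/8 + r))
(U(-1286) - 3141233)/(-3970245 + (279*473 - 931)) = ((1/4)*(-1286)*(855 + 8*(-1286)) - 3141233)/(-3970245 + (279*473 - 931)) = ((1/4)*(-1286)*(855 - 10288) - 3141233)/(-3970245 + (131967 - 931)) = ((1/4)*(-1286)*(-9433) - 3141233)/(-3970245 + 131036) = (6065419/2 - 3141233)/(-3839209) = -217047/2*(-1/3839209) = 217047/7678418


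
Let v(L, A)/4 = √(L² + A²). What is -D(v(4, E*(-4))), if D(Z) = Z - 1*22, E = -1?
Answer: 22 - 16*√2 ≈ -0.62742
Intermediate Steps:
v(L, A) = 4*√(A² + L²) (v(L, A) = 4*√(L² + A²) = 4*√(A² + L²))
D(Z) = -22 + Z (D(Z) = Z - 22 = -22 + Z)
-D(v(4, E*(-4))) = -(-22 + 4*√((-1*(-4))² + 4²)) = -(-22 + 4*√(4² + 16)) = -(-22 + 4*√(16 + 16)) = -(-22 + 4*√32) = -(-22 + 4*(4*√2)) = -(-22 + 16*√2) = 22 - 16*√2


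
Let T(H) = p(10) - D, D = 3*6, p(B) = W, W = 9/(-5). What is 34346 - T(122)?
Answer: 171829/5 ≈ 34366.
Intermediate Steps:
W = -9/5 (W = 9*(-1/5) = -9/5 ≈ -1.8000)
p(B) = -9/5
D = 18
T(H) = -99/5 (T(H) = -9/5 - 1*18 = -9/5 - 18 = -99/5)
34346 - T(122) = 34346 - 1*(-99/5) = 34346 + 99/5 = 171829/5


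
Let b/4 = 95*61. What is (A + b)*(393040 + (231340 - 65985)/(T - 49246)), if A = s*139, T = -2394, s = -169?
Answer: -1262437339239/10328 ≈ -1.2223e+8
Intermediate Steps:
A = -23491 (A = -169*139 = -23491)
b = 23180 (b = 4*(95*61) = 4*5795 = 23180)
(A + b)*(393040 + (231340 - 65985)/(T - 49246)) = (-23491 + 23180)*(393040 + (231340 - 65985)/(-2394 - 49246)) = -311*(393040 + 165355/(-51640)) = -311*(393040 + 165355*(-1/51640)) = -311*(393040 - 33071/10328) = -311*4059284049/10328 = -1262437339239/10328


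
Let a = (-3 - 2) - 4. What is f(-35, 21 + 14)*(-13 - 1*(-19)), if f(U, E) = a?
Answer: -54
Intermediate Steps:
a = -9 (a = -5 - 4 = -9)
f(U, E) = -9
f(-35, 21 + 14)*(-13 - 1*(-19)) = -9*(-13 - 1*(-19)) = -9*(-13 + 19) = -9*6 = -54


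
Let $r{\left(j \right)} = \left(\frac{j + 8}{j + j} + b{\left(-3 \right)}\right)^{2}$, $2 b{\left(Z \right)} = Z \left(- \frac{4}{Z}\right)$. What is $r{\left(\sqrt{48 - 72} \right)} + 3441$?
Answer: $\frac{41311}{12} + i \sqrt{6} \approx 3442.6 + 2.4495 i$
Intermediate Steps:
$b{\left(Z \right)} = -2$ ($b{\left(Z \right)} = \frac{Z \left(- \frac{4}{Z}\right)}{2} = \frac{1}{2} \left(-4\right) = -2$)
$r{\left(j \right)} = \left(-2 + \frac{8 + j}{2 j}\right)^{2}$ ($r{\left(j \right)} = \left(\frac{j + 8}{j + j} - 2\right)^{2} = \left(\frac{8 + j}{2 j} - 2\right)^{2} = \left(-2 + \frac{8 + j}{2 j}\right)^{2}$)
$r{\left(\sqrt{48 - 72} \right)} + 3441 = \frac{\left(8 - 3 \sqrt{48 - 72}\right)^{2}}{4 \left(48 - 72\right)} + 3441 = \frac{\left(8 - 3 \sqrt{-24}\right)^{2}}{4 \left(-24\right)} + 3441 = \frac{\left(8 - 3 \cdot 2 i \sqrt{6}\right)^{2}}{4 \left(-24\right)} + 3441 = \frac{1}{4} \left(- \frac{1}{24}\right) \left(8 - 6 i \sqrt{6}\right)^{2} + 3441 = - \frac{\left(8 - 6 i \sqrt{6}\right)^{2}}{96} + 3441 = 3441 - \frac{\left(8 - 6 i \sqrt{6}\right)^{2}}{96}$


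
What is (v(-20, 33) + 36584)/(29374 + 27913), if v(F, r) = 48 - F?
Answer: 36652/57287 ≈ 0.63980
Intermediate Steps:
(v(-20, 33) + 36584)/(29374 + 27913) = ((48 - 1*(-20)) + 36584)/(29374 + 27913) = ((48 + 20) + 36584)/57287 = (68 + 36584)*(1/57287) = 36652*(1/57287) = 36652/57287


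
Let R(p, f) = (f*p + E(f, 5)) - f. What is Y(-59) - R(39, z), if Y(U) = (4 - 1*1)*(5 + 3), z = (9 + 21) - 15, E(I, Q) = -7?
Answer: -539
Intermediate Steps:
z = 15 (z = 30 - 15 = 15)
R(p, f) = -7 - f + f*p (R(p, f) = (f*p - 7) - f = (-7 + f*p) - f = -7 - f + f*p)
Y(U) = 24 (Y(U) = (4 - 1)*8 = 3*8 = 24)
Y(-59) - R(39, z) = 24 - (-7 - 1*15 + 15*39) = 24 - (-7 - 15 + 585) = 24 - 1*563 = 24 - 563 = -539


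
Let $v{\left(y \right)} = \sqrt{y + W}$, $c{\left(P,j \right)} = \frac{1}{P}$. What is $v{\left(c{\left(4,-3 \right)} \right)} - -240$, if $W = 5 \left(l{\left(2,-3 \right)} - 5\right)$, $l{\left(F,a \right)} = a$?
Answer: $240 + \frac{i \sqrt{159}}{2} \approx 240.0 + 6.3048 i$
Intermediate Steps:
$W = -40$ ($W = 5 \left(-3 - 5\right) = 5 \left(-8\right) = -40$)
$v{\left(y \right)} = \sqrt{-40 + y}$ ($v{\left(y \right)} = \sqrt{y - 40} = \sqrt{-40 + y}$)
$v{\left(c{\left(4,-3 \right)} \right)} - -240 = \sqrt{-40 + \frac{1}{4}} - -240 = \sqrt{-40 + \frac{1}{4}} + 240 = \sqrt{- \frac{159}{4}} + 240 = \frac{i \sqrt{159}}{2} + 240 = 240 + \frac{i \sqrt{159}}{2}$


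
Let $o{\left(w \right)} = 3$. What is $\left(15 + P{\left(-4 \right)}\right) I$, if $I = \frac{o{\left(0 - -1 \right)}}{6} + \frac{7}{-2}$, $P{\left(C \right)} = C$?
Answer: $-33$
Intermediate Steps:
$I = -3$ ($I = \frac{3}{6} + \frac{7}{-2} = 3 \cdot \frac{1}{6} + 7 \left(- \frac{1}{2}\right) = \frac{1}{2} - \frac{7}{2} = -3$)
$\left(15 + P{\left(-4 \right)}\right) I = \left(15 - 4\right) \left(-3\right) = 11 \left(-3\right) = -33$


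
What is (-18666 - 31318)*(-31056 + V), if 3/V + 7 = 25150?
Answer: 13009852264640/8381 ≈ 1.5523e+9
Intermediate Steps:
V = 1/8381 (V = 3/(-7 + 25150) = 3/25143 = 3*(1/25143) = 1/8381 ≈ 0.00011932)
(-18666 - 31318)*(-31056 + V) = (-18666 - 31318)*(-31056 + 1/8381) = -49984*(-260280335/8381) = 13009852264640/8381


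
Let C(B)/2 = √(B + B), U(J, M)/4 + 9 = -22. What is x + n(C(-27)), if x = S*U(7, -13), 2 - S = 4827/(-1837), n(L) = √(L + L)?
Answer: -1054124/1837 + 2*2^(¼)*3^(¾)*√I ≈ -570.0 + 3.8337*I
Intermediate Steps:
U(J, M) = -124 (U(J, M) = -36 + 4*(-22) = -36 - 88 = -124)
C(B) = 2*√2*√B (C(B) = 2*√(B + B) = 2*√(2*B) = 2*(√2*√B) = 2*√2*√B)
n(L) = √2*√L (n(L) = √(2*L) = √2*√L)
S = 8501/1837 (S = 2 - 4827/(-1837) = 2 - 4827*(-1)/1837 = 2 - 1*(-4827/1837) = 2 + 4827/1837 = 8501/1837 ≈ 4.6277)
x = -1054124/1837 (x = (8501/1837)*(-124) = -1054124/1837 ≈ -573.83)
x + n(C(-27)) = -1054124/1837 + √2*√(2*√2*√(-27)) = -1054124/1837 + √2*√(2*√2*(3*I*√3)) = -1054124/1837 + √2*√(6*I*√6) = -1054124/1837 + √2*(6^(¾)*√I) = -1054124/1837 + 2*2^(¼)*3^(¾)*√I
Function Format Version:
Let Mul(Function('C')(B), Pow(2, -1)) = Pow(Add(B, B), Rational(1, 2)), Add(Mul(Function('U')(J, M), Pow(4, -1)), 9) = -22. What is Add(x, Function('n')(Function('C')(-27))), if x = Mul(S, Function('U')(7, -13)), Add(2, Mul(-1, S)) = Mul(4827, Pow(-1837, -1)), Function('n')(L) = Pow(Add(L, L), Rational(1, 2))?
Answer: Add(Rational(-1054124, 1837), Mul(2, Pow(2, Rational(1, 4)), Pow(3, Rational(3, 4)), Pow(I, Rational(1, 2)))) ≈ Add(-570.00, Mul(3.8337, I))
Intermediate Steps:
Function('U')(J, M) = -124 (Function('U')(J, M) = Add(-36, Mul(4, -22)) = Add(-36, -88) = -124)
Function('C')(B) = Mul(2, Pow(2, Rational(1, 2)), Pow(B, Rational(1, 2))) (Function('C')(B) = Mul(2, Pow(Add(B, B), Rational(1, 2))) = Mul(2, Pow(Mul(2, B), Rational(1, 2))) = Mul(2, Mul(Pow(2, Rational(1, 2)), Pow(B, Rational(1, 2)))) = Mul(2, Pow(2, Rational(1, 2)), Pow(B, Rational(1, 2))))
Function('n')(L) = Mul(Pow(2, Rational(1, 2)), Pow(L, Rational(1, 2))) (Function('n')(L) = Pow(Mul(2, L), Rational(1, 2)) = Mul(Pow(2, Rational(1, 2)), Pow(L, Rational(1, 2))))
S = Rational(8501, 1837) (S = Add(2, Mul(-1, Mul(4827, Pow(-1837, -1)))) = Add(2, Mul(-1, Mul(4827, Rational(-1, 1837)))) = Add(2, Mul(-1, Rational(-4827, 1837))) = Add(2, Rational(4827, 1837)) = Rational(8501, 1837) ≈ 4.6277)
x = Rational(-1054124, 1837) (x = Mul(Rational(8501, 1837), -124) = Rational(-1054124, 1837) ≈ -573.83)
Add(x, Function('n')(Function('C')(-27))) = Add(Rational(-1054124, 1837), Mul(Pow(2, Rational(1, 2)), Pow(Mul(2, Pow(2, Rational(1, 2)), Pow(-27, Rational(1, 2))), Rational(1, 2)))) = Add(Rational(-1054124, 1837), Mul(Pow(2, Rational(1, 2)), Pow(Mul(2, Pow(2, Rational(1, 2)), Mul(3, I, Pow(3, Rational(1, 2)))), Rational(1, 2)))) = Add(Rational(-1054124, 1837), Mul(Pow(2, Rational(1, 2)), Pow(Mul(6, I, Pow(6, Rational(1, 2))), Rational(1, 2)))) = Add(Rational(-1054124, 1837), Mul(Pow(2, Rational(1, 2)), Mul(Pow(6, Rational(3, 4)), Pow(I, Rational(1, 2))))) = Add(Rational(-1054124, 1837), Mul(2, Pow(2, Rational(1, 4)), Pow(3, Rational(3, 4)), Pow(I, Rational(1, 2))))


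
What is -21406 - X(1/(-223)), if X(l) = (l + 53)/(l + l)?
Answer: -15497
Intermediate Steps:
X(l) = (53 + l)/(2*l) (X(l) = (53 + l)/((2*l)) = (53 + l)*(1/(2*l)) = (53 + l)/(2*l))
-21406 - X(1/(-223)) = -21406 - (53 + 1/(-223))/(2*(1/(-223))) = -21406 - (53 - 1/223)/(2*(-1/223)) = -21406 - (-223)*11818/(2*223) = -21406 - 1*(-5909) = -21406 + 5909 = -15497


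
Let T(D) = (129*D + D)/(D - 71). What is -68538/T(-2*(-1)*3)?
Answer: 11423/2 ≈ 5711.5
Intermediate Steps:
T(D) = 130*D/(-71 + D) (T(D) = (130*D)/(-71 + D) = 130*D/(-71 + D))
-68538/T(-2*(-1)*3) = -68538/(130*(-2*(-1)*3)/(-71 - 2*(-1)*3)) = -68538/(130*(2*3)/(-71 + 2*3)) = -68538/(130*6/(-71 + 6)) = -68538/(130*6/(-65)) = -68538/(130*6*(-1/65)) = -68538/(-12) = -68538*(-1/12) = 11423/2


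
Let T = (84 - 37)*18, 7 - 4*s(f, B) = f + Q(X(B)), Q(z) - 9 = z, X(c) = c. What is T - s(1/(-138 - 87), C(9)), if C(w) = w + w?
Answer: 765899/900 ≈ 851.00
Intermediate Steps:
Q(z) = 9 + z
C(w) = 2*w
s(f, B) = -½ - B/4 - f/4 (s(f, B) = 7/4 - (f + (9 + B))/4 = 7/4 - (9 + B + f)/4 = 7/4 + (-9/4 - B/4 - f/4) = -½ - B/4 - f/4)
T = 846 (T = 47*18 = 846)
T - s(1/(-138 - 87), C(9)) = 846 - (-½ - 9/2 - 1/(4*(-138 - 87))) = 846 - (-½ - ¼*18 - ¼/(-225)) = 846 - (-½ - 9/2 - ¼*(-1/225)) = 846 - (-½ - 9/2 + 1/900) = 846 - 1*(-4499/900) = 846 + 4499/900 = 765899/900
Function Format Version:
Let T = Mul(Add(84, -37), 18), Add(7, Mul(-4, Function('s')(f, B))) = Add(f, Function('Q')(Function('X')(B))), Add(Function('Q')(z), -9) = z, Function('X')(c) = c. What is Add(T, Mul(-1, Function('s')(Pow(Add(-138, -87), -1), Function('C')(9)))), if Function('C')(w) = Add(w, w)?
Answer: Rational(765899, 900) ≈ 851.00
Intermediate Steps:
Function('Q')(z) = Add(9, z)
Function('C')(w) = Mul(2, w)
Function('s')(f, B) = Add(Rational(-1, 2), Mul(Rational(-1, 4), B), Mul(Rational(-1, 4), f)) (Function('s')(f, B) = Add(Rational(7, 4), Mul(Rational(-1, 4), Add(f, Add(9, B)))) = Add(Rational(7, 4), Mul(Rational(-1, 4), Add(9, B, f))) = Add(Rational(7, 4), Add(Rational(-9, 4), Mul(Rational(-1, 4), B), Mul(Rational(-1, 4), f))) = Add(Rational(-1, 2), Mul(Rational(-1, 4), B), Mul(Rational(-1, 4), f)))
T = 846 (T = Mul(47, 18) = 846)
Add(T, Mul(-1, Function('s')(Pow(Add(-138, -87), -1), Function('C')(9)))) = Add(846, Mul(-1, Add(Rational(-1, 2), Mul(Rational(-1, 4), Mul(2, 9)), Mul(Rational(-1, 4), Pow(Add(-138, -87), -1))))) = Add(846, Mul(-1, Add(Rational(-1, 2), Mul(Rational(-1, 4), 18), Mul(Rational(-1, 4), Pow(-225, -1))))) = Add(846, Mul(-1, Add(Rational(-1, 2), Rational(-9, 2), Mul(Rational(-1, 4), Rational(-1, 225))))) = Add(846, Mul(-1, Add(Rational(-1, 2), Rational(-9, 2), Rational(1, 900)))) = Add(846, Mul(-1, Rational(-4499, 900))) = Add(846, Rational(4499, 900)) = Rational(765899, 900)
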